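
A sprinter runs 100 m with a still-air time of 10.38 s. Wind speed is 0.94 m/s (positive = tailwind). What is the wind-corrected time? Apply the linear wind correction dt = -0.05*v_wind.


dt = -0.05 * v_wind = -0.05 * 0.94 = -0.047 s
t_corrected = t_still + dt = 10.38 + (-0.047)
t_corrected = 10.333 s

10.333 s


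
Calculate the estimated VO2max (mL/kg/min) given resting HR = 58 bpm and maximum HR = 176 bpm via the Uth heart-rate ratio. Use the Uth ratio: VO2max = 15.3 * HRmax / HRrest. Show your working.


VO2max = 15.3 * HRmax / HRrest
VO2max = 15.3 * 176 / 58
VO2max = 2692.8 / 58 = 46.4276 mL/kg/min

46.4276 mL/kg/min


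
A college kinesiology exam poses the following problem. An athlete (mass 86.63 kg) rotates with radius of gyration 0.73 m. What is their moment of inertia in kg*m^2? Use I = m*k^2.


I = m * k^2
I = 86.63 * 0.73^2
I = 86.63 * 0.5329 = 46.1651 kg*m^2

46.1651 kg*m^2


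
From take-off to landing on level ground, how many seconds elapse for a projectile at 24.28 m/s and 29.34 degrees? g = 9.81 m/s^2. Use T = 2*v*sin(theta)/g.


T = 2*v*sin(theta)/g
sin(theta) = sin(29.34 deg) = 0.49
T = 2*24.28*0.49 / 9.81
T = 23.794 / 9.81 = 2.4255 s

2.4255 s


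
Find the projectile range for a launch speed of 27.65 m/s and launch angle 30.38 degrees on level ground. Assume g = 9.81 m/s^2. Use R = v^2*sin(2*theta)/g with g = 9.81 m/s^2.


R = v^2 * sin(2*theta) / g
Convert angle to radians: theta = 30.38 deg = 0.5302 rad
sin(2*theta) = sin(1.0605) = 0.8726
R = 27.65^2 * 0.8726 / 9.81
R = 764.5225 * 0.8726 / 9.81 = 68.0029 m

68.0029 m


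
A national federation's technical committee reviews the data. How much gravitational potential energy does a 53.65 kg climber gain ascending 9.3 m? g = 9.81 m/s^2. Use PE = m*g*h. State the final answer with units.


PE = m * g * h
PE = 53.65 * 9.81 * 9.3
PE = 526.3065 * 9.3 = 4894.6505 J

4894.6505 J


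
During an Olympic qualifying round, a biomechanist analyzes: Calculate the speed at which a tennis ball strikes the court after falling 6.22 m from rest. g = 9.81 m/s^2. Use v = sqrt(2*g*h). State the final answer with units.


v = sqrt(2 * g * h)
v = sqrt(2 * 9.81 * 6.22)
v = sqrt(122.0364) = 11.047 m/s

11.047 m/s


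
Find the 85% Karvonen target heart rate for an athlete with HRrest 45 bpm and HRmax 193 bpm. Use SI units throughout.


Target = HRrest + pct*(HRmax - HRrest)
Heart rate reserve = HRmax - HRrest = 193 - 45 = 148 bpm
Fraction = 85% = 0.85
Target = 45 + 0.85 * 148
Target = 45 + 125.8 = 170.8 bpm

170.8 bpm


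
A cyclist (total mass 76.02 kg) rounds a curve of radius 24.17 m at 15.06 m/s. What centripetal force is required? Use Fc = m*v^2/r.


Fc = m * v^2 / r
v^2 = 15.06^2 = 226.8036
Fc = 76.02 * 226.8036 / 24.17
Fc = 17241.6097 / 24.17 = 713.3475 N

713.3475 N


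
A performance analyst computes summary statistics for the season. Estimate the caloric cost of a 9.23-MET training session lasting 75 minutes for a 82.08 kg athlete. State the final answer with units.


kcal = MET * mass * time_hr
Convert time: 75 min = 1.25 hr
kcal = 9.23 * 82.08 * 1.25
kcal = 946.998 kcal

946.998 kcal


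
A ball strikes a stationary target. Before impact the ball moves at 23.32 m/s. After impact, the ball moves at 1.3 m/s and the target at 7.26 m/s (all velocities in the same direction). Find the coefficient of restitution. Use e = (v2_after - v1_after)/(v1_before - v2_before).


e = (v2_after - v1_after) / (v1_before - v2_before)
Numerator = 7.26 - 1.3 = 5.96
Denominator = 23.32 - 0 = 23.32
e = 5.96 / 23.32 = 0.2556

0.2556


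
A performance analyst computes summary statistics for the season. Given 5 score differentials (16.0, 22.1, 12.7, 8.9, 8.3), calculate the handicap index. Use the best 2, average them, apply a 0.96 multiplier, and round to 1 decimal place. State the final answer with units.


All differentials: 16.0, 22.1, 12.7, 8.9, 8.3
Sorted: 8.3, 8.9, 12.7, 16.0, 22.1
Best 2: 8.3, 8.9
Average of best = 17.2 / 2 = 8.6
Raw index = 8.6 * 0.96 = 8.256
Handicap index = round(8.256, 1) = 8.3

8.3


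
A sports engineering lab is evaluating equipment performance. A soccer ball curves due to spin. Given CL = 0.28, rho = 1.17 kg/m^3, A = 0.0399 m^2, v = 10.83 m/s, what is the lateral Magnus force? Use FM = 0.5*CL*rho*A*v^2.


FM = 0.5 * CL * rho * A * v^2
FM = 0.5 * 0.28 * 1.17 * 0.0399 * 10.83^2
v^2 = 117.2889
FM = 0.5 * 0.28 * 1.17 * 0.0399 * 117.2889 = 0.7666 N

0.7666 N


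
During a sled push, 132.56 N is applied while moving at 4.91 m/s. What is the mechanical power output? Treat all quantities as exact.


P = F * v
P = 132.56 * 4.91
P = 650.8696 W

650.8696 W


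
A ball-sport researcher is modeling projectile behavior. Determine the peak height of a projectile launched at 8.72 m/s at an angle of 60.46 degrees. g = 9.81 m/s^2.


H = (v*sin(theta))^2 / (2*g)
vy = v*sin(theta) = 8.72 * sin(60.46 deg) = 7.5865 m/s
H = vy^2 / (2*g) = 57.555 / (2*9.81)
H = 57.555 / 19.62 = 2.9335 m

2.9335 m


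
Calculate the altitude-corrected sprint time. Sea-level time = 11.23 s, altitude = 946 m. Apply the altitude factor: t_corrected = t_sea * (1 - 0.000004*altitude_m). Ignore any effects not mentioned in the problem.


Correction factor = 1 - 0.000004 * 946 = 0.996216
t_corrected = t_sea * factor = 11.23 * 0.996216
t_corrected = 11.1875 s

11.1875 s


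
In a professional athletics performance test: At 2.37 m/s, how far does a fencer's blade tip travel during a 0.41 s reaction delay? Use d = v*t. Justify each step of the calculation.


d = v * t
d = 2.37 * 0.41
d = 0.9717 m

0.9717 m


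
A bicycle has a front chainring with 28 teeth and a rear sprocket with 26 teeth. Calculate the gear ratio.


GR = front_teeth / rear_teeth
GR = 28 / 26
GR = 1.0769

1.0769


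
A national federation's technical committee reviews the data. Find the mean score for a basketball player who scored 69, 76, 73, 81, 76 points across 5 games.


Average = sum / n
Sum = 375
Average = 375 / 5 = 75

75


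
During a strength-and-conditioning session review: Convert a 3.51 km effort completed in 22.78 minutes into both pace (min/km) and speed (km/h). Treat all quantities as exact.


Pace = time / distance = 22.78 min / 3.51 km = 6.49 min/km
Speed = distance / time_in_hours = 3.51 / 0.3797 hr
Speed = 9.245 km/h

6.49 min/km, 9.245 km/h


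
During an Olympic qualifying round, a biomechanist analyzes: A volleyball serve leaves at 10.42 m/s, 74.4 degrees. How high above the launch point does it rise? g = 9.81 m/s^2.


H = (v*sin(theta))^2 / (2*g)
vy = v*sin(theta) = 10.42 * sin(74.4 deg) = 10.0362 m/s
H = vy^2 / (2*g) = 100.7244 / (2*9.81)
H = 100.7244 / 19.62 = 5.1338 m

5.1338 m


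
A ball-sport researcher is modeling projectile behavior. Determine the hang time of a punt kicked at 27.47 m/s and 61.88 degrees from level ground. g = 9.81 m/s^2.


T = 2*v*sin(theta)/g
sin(theta) = sin(61.88 deg) = 0.882
T = 2*27.47*0.882 / 9.81
T = 48.455 / 9.81 = 4.9393 s

4.9393 s


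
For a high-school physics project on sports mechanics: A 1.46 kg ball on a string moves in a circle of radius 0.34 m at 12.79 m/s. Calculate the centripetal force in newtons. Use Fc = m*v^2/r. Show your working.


Fc = m * v^2 / r
v^2 = 12.79^2 = 163.5841
Fc = 1.46 * 163.5841 / 0.34
Fc = 238.8328 / 0.34 = 702.4494 N

702.4494 N


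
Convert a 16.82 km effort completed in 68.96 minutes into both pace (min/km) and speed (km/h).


Pace = time / distance = 68.96 min / 16.82 km = 4.0999 min/km
Speed = distance / time_in_hours = 16.82 / 1.1493 hr
Speed = 14.6346 km/h

4.0999 min/km, 14.6346 km/h


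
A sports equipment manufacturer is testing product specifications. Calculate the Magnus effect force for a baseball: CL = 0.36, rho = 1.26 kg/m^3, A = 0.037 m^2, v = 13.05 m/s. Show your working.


FM = 0.5 * CL * rho * A * v^2
FM = 0.5 * 0.36 * 1.26 * 0.037 * 13.05^2
v^2 = 170.3025
FM = 0.5 * 0.36 * 1.26 * 0.037 * 170.3025 = 1.4291 N

1.4291 N


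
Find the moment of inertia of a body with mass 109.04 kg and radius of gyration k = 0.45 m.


I = m * k^2
I = 109.04 * 0.45^2
I = 109.04 * 0.2025 = 22.0806 kg*m^2

22.0806 kg*m^2


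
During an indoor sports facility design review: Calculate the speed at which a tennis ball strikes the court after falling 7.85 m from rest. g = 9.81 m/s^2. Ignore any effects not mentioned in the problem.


v = sqrt(2 * g * h)
v = sqrt(2 * 9.81 * 7.85)
v = sqrt(154.017) = 12.4104 m/s

12.4104 m/s


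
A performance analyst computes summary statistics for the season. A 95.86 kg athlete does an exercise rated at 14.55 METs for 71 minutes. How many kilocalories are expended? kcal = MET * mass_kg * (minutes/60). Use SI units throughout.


kcal = MET * mass * time_hr
Convert time: 71 min = 1.1833 hr
kcal = 14.55 * 95.86 * 1.1833
kcal = 1650.4696 kcal

1650.4696 kcal


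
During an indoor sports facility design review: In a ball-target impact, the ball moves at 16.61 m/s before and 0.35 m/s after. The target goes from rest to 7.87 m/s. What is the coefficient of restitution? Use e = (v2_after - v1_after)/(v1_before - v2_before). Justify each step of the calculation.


e = (v2_after - v1_after) / (v1_before - v2_before)
Numerator = 7.87 - 0.35 = 7.52
Denominator = 16.61 - 0 = 16.61
e = 7.52 / 16.61 = 0.4527

0.4527


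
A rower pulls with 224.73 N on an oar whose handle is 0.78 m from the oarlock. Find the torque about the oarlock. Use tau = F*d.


tau = F * d
tau = 224.73 * 0.78
tau = 175.2894 N*m

175.2894 N*m


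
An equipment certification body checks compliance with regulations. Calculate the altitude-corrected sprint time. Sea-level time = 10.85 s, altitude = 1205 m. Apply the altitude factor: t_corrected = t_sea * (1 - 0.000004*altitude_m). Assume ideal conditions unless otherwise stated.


Correction factor = 1 - 0.000004 * 1205 = 0.99518
t_corrected = t_sea * factor = 10.85 * 0.99518
t_corrected = 10.7977 s

10.7977 s


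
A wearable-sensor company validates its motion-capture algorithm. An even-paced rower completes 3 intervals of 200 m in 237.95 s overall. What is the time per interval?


Split time = total_time / n_laps = 237.95 / 3
Split time = 79.3167 s per lap

79.3167 s


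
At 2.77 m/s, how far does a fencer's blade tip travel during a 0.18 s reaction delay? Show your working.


d = v * t
d = 2.77 * 0.18
d = 0.4986 m

0.4986 m


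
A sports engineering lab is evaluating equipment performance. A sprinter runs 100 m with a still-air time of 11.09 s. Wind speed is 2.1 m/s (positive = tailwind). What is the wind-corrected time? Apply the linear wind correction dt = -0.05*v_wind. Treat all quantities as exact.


dt = -0.05 * v_wind = -0.05 * 2.1 = -0.105 s
t_corrected = t_still + dt = 11.09 + (-0.105)
t_corrected = 10.985 s

10.985 s


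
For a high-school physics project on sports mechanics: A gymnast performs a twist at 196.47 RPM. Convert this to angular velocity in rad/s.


omega = RPM * 2 * pi / 60
omega = 196.47 * 2 * 3.14159 / 60
omega = 1234.4574 / 60 = 20.5743 rad/s

20.5743 rad/s


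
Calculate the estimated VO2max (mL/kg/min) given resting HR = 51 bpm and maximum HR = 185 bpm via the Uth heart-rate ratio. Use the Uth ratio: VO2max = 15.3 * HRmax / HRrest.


VO2max = 15.3 * HRmax / HRrest
VO2max = 15.3 * 185 / 51
VO2max = 2830.5 / 51 = 55.5 mL/kg/min

55.5 mL/kg/min


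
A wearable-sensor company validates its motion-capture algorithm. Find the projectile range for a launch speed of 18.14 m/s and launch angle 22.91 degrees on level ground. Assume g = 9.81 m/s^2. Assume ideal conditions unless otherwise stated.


R = v^2 * sin(2*theta) / g
Convert angle to radians: theta = 22.91 deg = 0.3999 rad
sin(2*theta) = sin(0.7997) = 0.7172
R = 18.14^2 * 0.7172 / 9.81
R = 329.0596 * 0.7172 / 9.81 = 24.0557 m

24.0557 m


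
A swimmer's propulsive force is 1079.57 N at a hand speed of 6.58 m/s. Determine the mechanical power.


P = F * v
P = 1079.57 * 6.58
P = 7103.5706 W

7103.5706 W


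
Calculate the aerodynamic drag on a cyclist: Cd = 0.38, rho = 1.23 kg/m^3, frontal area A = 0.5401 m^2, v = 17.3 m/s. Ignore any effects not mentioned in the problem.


Fd = 0.5 * Cd * rho * A * v^2
Fd = 0.5 * 0.38 * 1.23 * 0.5401 * 17.3^2
v^2 = 299.29
Fd = 0.5 * 0.38 * 1.23 * 0.5401 * 299.29 = 37.7768 N

37.7768 N


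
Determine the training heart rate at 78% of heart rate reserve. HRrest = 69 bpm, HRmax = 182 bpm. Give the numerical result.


Target = HRrest + pct*(HRmax - HRrest)
Heart rate reserve = HRmax - HRrest = 182 - 69 = 113 bpm
Fraction = 78% = 0.78
Target = 69 + 0.78 * 113
Target = 69 + 88.14 = 157.14 bpm

157.14 bpm


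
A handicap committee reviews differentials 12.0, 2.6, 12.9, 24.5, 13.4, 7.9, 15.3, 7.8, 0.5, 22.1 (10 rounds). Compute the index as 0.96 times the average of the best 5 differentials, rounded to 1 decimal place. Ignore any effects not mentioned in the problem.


All differentials: 12.0, 2.6, 12.9, 24.5, 13.4, 7.9, 15.3, 7.8, 0.5, 22.1
Sorted: 0.5, 2.6, 7.8, 7.9, 12.0, 12.9, 13.4, 15.3, 22.1, 24.5
Best 5: 0.5, 2.6, 7.8, 7.9, 12.0
Average of best = 30.8 / 5 = 6.16
Raw index = 6.16 * 0.96 = 5.9136
Handicap index = round(5.9136, 1) = 5.9

5.9


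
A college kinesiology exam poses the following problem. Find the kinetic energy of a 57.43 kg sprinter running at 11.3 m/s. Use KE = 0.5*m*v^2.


KE = 0.5 * m * v^2
KE = 0.5 * 57.43 * 11.3^2
KE = 0.5 * 57.43 * 127.69 = 3666.6184 J

3666.6184 J


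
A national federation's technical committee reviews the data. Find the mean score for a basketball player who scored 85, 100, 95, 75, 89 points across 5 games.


Average = sum / n
Sum = 444
Average = 444 / 5 = 88.8

88.8


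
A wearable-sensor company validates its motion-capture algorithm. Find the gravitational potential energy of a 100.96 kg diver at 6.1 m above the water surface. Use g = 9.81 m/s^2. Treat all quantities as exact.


PE = m * g * h
PE = 100.96 * 9.81 * 6.1
PE = 990.4176 * 6.1 = 6041.5474 J

6041.5474 J


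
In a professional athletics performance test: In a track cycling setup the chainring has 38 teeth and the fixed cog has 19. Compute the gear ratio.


GR = front_teeth / rear_teeth
GR = 38 / 19
GR = 2

2


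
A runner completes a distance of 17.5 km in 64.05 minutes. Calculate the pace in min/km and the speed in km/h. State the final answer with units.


Pace = time / distance = 64.05 min / 17.5 km = 3.66 min/km
Speed = distance / time_in_hours = 17.5 / 1.0675 hr
Speed = 16.3934 km/h

3.66 min/km, 16.3934 km/h


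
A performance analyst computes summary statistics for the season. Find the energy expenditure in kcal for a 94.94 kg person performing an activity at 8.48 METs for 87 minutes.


kcal = MET * mass * time_hr
Convert time: 87 min = 1.45 hr
kcal = 8.48 * 94.94 * 1.45
kcal = 1167.3822 kcal

1167.3822 kcal


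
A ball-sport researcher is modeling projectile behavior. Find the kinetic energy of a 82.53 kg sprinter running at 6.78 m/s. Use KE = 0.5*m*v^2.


KE = 0.5 * m * v^2
KE = 0.5 * 82.53 * 6.78^2
KE = 0.5 * 82.53 * 45.9684 = 1896.886 J

1896.886 J


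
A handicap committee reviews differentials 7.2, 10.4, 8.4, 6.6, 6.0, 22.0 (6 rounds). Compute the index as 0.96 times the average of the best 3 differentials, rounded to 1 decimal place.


All differentials: 7.2, 10.4, 8.4, 6.6, 6.0, 22.0
Sorted: 6.0, 6.6, 7.2, 8.4, 10.4, 22.0
Best 3: 6.0, 6.6, 7.2
Average of best = 19.8 / 3 = 6.6
Raw index = 6.6 * 0.96 = 6.336
Handicap index = round(6.336, 1) = 6.3

6.3


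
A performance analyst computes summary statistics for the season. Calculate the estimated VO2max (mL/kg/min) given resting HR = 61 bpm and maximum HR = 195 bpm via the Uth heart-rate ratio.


VO2max = 15.3 * HRmax / HRrest
VO2max = 15.3 * 195 / 61
VO2max = 2983.5 / 61 = 48.9098 mL/kg/min

48.9098 mL/kg/min


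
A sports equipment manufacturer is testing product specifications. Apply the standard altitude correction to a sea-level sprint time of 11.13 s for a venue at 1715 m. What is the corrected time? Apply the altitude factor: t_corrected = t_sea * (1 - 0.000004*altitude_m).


Correction factor = 1 - 0.000004 * 1715 = 0.99314
t_corrected = t_sea * factor = 11.13 * 0.99314
t_corrected = 11.0536 s

11.0536 s


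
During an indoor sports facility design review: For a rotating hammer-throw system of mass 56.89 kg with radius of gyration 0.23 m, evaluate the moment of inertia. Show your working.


I = m * k^2
I = 56.89 * 0.23^2
I = 56.89 * 0.0529 = 3.0095 kg*m^2

3.0095 kg*m^2


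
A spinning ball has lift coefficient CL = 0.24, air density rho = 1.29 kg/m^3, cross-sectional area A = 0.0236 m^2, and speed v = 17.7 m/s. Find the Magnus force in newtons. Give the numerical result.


FM = 0.5 * CL * rho * A * v^2
FM = 0.5 * 0.24 * 1.29 * 0.0236 * 17.7^2
v^2 = 313.29
FM = 0.5 * 0.24 * 1.29 * 0.0236 * 313.29 = 1.1445 N

1.1445 N


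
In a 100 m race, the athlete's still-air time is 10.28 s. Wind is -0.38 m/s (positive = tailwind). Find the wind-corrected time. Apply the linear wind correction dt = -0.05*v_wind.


dt = -0.05 * v_wind = -0.05 * -0.38 = 0.019 s
t_corrected = t_still + dt = 10.28 + (0.019)
t_corrected = 10.299 s

10.299 s


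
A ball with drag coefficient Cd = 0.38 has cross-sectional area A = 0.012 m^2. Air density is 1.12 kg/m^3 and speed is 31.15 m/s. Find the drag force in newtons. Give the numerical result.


Fd = 0.5 * Cd * rho * A * v^2
Fd = 0.5 * 0.38 * 1.12 * 0.012 * 31.15^2
v^2 = 970.3225
Fd = 0.5 * 0.38 * 1.12 * 0.012 * 970.3225 = 2.4778 N

2.4778 N


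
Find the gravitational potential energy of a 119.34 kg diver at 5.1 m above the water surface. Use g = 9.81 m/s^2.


PE = m * g * h
PE = 119.34 * 9.81 * 5.1
PE = 1170.7254 * 5.1 = 5970.6995 J

5970.6995 J


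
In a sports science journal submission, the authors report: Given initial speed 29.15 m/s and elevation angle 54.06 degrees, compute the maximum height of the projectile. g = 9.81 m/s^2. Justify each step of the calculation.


H = (v*sin(theta))^2 / (2*g)
vy = v*sin(theta) = 29.15 * sin(54.06 deg) = 23.6008 m/s
H = vy^2 / (2*g) = 556.9966 / (2*9.81)
H = 556.9966 / 19.62 = 28.3892 m

28.3892 m


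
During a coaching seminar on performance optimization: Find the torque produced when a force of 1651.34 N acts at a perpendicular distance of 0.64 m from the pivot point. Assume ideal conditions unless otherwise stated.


tau = F * d
tau = 1651.34 * 0.64
tau = 1056.8576 N*m

1056.8576 N*m


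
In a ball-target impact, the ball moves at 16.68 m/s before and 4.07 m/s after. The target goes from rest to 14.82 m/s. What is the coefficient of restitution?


e = (v2_after - v1_after) / (v1_before - v2_before)
Numerator = 14.82 - 4.07 = 10.75
Denominator = 16.68 - 0 = 16.68
e = 10.75 / 16.68 = 0.6445

0.6445


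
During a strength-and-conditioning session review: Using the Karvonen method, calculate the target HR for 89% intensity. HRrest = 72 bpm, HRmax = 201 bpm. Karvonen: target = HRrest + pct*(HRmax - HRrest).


Target = HRrest + pct*(HRmax - HRrest)
Heart rate reserve = HRmax - HRrest = 201 - 72 = 129 bpm
Fraction = 89% = 0.89
Target = 72 + 0.89 * 129
Target = 72 + 114.81 = 186.81 bpm

186.81 bpm


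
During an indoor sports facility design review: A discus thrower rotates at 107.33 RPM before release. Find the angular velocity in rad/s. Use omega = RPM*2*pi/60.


omega = RPM * 2 * pi / 60
omega = 107.33 * 2 * 3.14159 / 60
omega = 674.3743 / 60 = 11.2396 rad/s

11.2396 rad/s


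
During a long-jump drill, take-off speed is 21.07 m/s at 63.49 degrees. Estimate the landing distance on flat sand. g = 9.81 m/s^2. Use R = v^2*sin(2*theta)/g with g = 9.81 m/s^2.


R = v^2 * sin(2*theta) / g
Convert angle to radians: theta = 63.49 deg = 1.1081 rad
sin(2*theta) = sin(2.2162) = 0.7988
R = 21.07^2 * 0.7988 / 9.81
R = 443.9449 * 0.7988 / 9.81 = 36.1512 m

36.1512 m


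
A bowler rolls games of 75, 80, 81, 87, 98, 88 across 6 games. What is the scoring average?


Average = sum / n
Sum = 509
Average = 509 / 6 = 84.8333

84.8333


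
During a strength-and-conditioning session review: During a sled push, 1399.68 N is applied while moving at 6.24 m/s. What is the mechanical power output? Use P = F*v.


P = F * v
P = 1399.68 * 6.24
P = 8734.0032 W

8734.0032 W


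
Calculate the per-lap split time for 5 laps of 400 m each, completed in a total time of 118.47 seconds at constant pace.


Split time = total_time / n_laps = 118.47 / 5
Split time = 23.694 s per lap

23.694 s


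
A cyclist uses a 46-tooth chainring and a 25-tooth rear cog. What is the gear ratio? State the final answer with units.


GR = front_teeth / rear_teeth
GR = 46 / 25
GR = 1.84

1.84


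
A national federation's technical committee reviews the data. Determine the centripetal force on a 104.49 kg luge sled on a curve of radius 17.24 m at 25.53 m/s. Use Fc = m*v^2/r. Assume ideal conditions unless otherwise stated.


Fc = m * v^2 / r
v^2 = 25.53^2 = 651.7809
Fc = 104.49 * 651.7809 / 17.24
Fc = 68104.5862 / 17.24 = 3950.382 N

3950.382 N


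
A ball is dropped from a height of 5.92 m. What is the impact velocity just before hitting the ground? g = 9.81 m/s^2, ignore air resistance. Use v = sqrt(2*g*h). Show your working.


v = sqrt(2 * g * h)
v = sqrt(2 * 9.81 * 5.92)
v = sqrt(116.1504) = 10.7773 m/s

10.7773 m/s


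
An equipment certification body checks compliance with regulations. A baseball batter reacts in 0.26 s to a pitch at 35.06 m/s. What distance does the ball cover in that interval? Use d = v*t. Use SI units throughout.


d = v * t
d = 35.06 * 0.26
d = 9.1156 m

9.1156 m


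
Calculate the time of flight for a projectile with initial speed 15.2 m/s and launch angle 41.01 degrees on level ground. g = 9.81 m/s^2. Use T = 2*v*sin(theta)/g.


T = 2*v*sin(theta)/g
sin(theta) = sin(41.01 deg) = 0.6562
T = 2*15.2*0.6562 / 9.81
T = 19.9482 / 9.81 = 2.0335 s

2.0335 s


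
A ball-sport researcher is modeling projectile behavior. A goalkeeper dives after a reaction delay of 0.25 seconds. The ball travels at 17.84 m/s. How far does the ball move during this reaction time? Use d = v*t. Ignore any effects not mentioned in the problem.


d = v * t
d = 17.84 * 0.25
d = 4.46 m

4.46 m


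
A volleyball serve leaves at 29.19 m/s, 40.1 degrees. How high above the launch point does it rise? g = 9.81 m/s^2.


H = (v*sin(theta))^2 / (2*g)
vy = v*sin(theta) = 29.19 * sin(40.1 deg) = 18.802 m/s
H = vy^2 / (2*g) = 353.514 / (2*9.81)
H = 353.514 / 19.62 = 18.018 m

18.018 m


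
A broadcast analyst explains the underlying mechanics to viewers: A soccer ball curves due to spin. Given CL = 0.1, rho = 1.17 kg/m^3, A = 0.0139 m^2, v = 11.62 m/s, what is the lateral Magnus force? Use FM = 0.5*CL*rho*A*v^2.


FM = 0.5 * CL * rho * A * v^2
FM = 0.5 * 0.1 * 1.17 * 0.0139 * 11.62^2
v^2 = 135.0244
FM = 0.5 * 0.1 * 1.17 * 0.0139 * 135.0244 = 0.1098 N

0.1098 N


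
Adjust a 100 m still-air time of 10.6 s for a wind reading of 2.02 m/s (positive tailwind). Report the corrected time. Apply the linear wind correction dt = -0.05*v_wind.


dt = -0.05 * v_wind = -0.05 * 2.02 = -0.101 s
t_corrected = t_still + dt = 10.6 + (-0.101)
t_corrected = 10.499 s

10.499 s


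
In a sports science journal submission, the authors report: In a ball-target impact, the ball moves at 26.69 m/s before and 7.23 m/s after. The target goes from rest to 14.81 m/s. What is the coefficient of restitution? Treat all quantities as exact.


e = (v2_after - v1_after) / (v1_before - v2_before)
Numerator = 14.81 - 7.23 = 7.58
Denominator = 26.69 - 0 = 26.69
e = 7.58 / 26.69 = 0.284

0.284


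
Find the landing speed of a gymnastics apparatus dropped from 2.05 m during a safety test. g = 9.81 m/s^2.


v = sqrt(2 * g * h)
v = sqrt(2 * 9.81 * 2.05)
v = sqrt(40.221) = 6.342 m/s

6.342 m/s


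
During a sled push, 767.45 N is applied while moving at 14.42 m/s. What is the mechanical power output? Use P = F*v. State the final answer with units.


P = F * v
P = 767.45 * 14.42
P = 11066.629 W

11066.629 W


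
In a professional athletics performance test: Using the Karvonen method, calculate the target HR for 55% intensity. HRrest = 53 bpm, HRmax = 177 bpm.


Target = HRrest + pct*(HRmax - HRrest)
Heart rate reserve = HRmax - HRrest = 177 - 53 = 124 bpm
Fraction = 55% = 0.55
Target = 53 + 0.55 * 124
Target = 53 + 68.2 = 121.2 bpm

121.2 bpm


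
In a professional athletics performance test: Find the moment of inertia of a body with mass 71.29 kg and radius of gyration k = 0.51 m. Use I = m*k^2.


I = m * k^2
I = 71.29 * 0.51^2
I = 71.29 * 0.2601 = 18.5425 kg*m^2

18.5425 kg*m^2


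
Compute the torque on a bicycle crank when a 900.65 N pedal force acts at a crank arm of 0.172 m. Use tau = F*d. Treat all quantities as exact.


tau = F * d
tau = 900.65 * 0.172
tau = 154.9118 N*m

154.9118 N*m


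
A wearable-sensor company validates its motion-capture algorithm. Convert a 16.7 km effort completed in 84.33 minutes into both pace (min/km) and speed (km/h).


Pace = time / distance = 84.33 min / 16.7 km = 5.0497 min/km
Speed = distance / time_in_hours = 16.7 / 1.4055 hr
Speed = 11.8819 km/h

5.0497 min/km, 11.8819 km/h


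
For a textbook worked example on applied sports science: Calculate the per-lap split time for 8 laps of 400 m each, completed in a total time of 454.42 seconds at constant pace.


Split time = total_time / n_laps = 454.42 / 8
Split time = 56.8025 s per lap

56.8025 s


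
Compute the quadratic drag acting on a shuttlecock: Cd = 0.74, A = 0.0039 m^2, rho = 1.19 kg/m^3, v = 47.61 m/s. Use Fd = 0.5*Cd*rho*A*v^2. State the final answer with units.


Fd = 0.5 * Cd * rho * A * v^2
Fd = 0.5 * 0.74 * 1.19 * 0.0039 * 47.61^2
v^2 = 2266.7121
Fd = 0.5 * 0.74 * 1.19 * 0.0039 * 2266.7121 = 3.8923 N

3.8923 N


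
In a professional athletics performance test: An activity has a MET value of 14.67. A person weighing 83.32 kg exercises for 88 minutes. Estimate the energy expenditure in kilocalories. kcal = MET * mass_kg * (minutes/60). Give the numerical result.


kcal = MET * mass * time_hr
Convert time: 88 min = 1.4667 hr
kcal = 14.67 * 83.32 * 1.4667
kcal = 1792.7131 kcal

1792.7131 kcal


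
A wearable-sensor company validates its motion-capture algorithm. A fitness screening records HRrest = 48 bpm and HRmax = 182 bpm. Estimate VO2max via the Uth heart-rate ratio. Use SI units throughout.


VO2max = 15.3 * HRmax / HRrest
VO2max = 15.3 * 182 / 48
VO2max = 2784.6 / 48 = 58.0125 mL/kg/min

58.0125 mL/kg/min


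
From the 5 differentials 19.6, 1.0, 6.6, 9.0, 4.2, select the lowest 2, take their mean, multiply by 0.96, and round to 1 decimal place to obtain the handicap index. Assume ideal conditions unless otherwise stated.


All differentials: 19.6, 1.0, 6.6, 9.0, 4.2
Sorted: 1.0, 4.2, 6.6, 9.0, 19.6
Best 2: 1.0, 4.2
Average of best = 5.2 / 2 = 2.6
Raw index = 2.6 * 0.96 = 2.496
Handicap index = round(2.496, 1) = 2.5

2.5


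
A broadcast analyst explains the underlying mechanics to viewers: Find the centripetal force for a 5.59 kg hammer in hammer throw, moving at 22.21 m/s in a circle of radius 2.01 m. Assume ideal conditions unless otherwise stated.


Fc = m * v^2 / r
v^2 = 22.21^2 = 493.2841
Fc = 5.59 * 493.2841 / 2.01
Fc = 2757.4581 / 2.01 = 1371.8697 N

1371.8697 N


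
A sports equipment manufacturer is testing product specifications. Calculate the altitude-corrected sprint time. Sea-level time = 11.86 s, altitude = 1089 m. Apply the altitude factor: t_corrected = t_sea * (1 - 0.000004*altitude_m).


Correction factor = 1 - 0.000004 * 1089 = 0.995644
t_corrected = t_sea * factor = 11.86 * 0.995644
t_corrected = 11.8083 s

11.8083 s


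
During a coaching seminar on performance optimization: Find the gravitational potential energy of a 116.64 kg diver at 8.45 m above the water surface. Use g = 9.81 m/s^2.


PE = m * g * h
PE = 116.64 * 9.81 * 8.45
PE = 1144.2384 * 8.45 = 9668.8145 J

9668.8145 J


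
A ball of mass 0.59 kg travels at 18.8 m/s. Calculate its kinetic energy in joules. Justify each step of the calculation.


KE = 0.5 * m * v^2
KE = 0.5 * 0.59 * 18.8^2
KE = 0.5 * 0.59 * 353.44 = 104.2648 J

104.2648 J


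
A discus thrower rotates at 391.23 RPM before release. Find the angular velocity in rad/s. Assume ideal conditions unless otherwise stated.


omega = RPM * 2 * pi / 60
omega = 391.23 * 2 * 3.14159 / 60
omega = 2458.1706 / 60 = 40.9695 rad/s

40.9695 rad/s


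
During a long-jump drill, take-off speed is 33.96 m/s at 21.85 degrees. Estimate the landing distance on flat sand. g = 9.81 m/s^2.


R = v^2 * sin(2*theta) / g
Convert angle to radians: theta = 21.85 deg = 0.3814 rad
sin(2*theta) = sin(0.7627) = 0.6909
R = 33.96^2 * 0.6909 / 9.81
R = 1153.2816 * 0.6909 / 9.81 = 81.2214 m

81.2214 m


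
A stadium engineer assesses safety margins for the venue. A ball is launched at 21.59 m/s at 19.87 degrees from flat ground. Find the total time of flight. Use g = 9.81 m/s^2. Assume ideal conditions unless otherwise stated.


T = 2*v*sin(theta)/g
sin(theta) = sin(19.87 deg) = 0.3399
T = 2*21.59*0.3399 / 9.81
T = 14.6763 / 9.81 = 1.4961 s

1.4961 s


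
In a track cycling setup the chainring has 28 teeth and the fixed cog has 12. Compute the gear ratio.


GR = front_teeth / rear_teeth
GR = 28 / 12
GR = 2.3333

2.3333


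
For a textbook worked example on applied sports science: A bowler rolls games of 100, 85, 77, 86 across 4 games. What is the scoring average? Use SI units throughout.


Average = sum / n
Sum = 348
Average = 348 / 4 = 87

87


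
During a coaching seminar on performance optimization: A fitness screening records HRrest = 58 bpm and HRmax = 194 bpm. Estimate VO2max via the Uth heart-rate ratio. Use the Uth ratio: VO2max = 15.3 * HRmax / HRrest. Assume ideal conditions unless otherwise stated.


VO2max = 15.3 * HRmax / HRrest
VO2max = 15.3 * 194 / 58
VO2max = 2968.2 / 58 = 51.1759 mL/kg/min

51.1759 mL/kg/min


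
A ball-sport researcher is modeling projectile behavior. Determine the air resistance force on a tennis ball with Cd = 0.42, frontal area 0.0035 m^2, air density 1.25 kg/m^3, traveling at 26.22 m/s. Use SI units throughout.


Fd = 0.5 * Cd * rho * A * v^2
Fd = 0.5 * 0.42 * 1.25 * 0.0035 * 26.22^2
v^2 = 687.4884
Fd = 0.5 * 0.42 * 1.25 * 0.0035 * 687.4884 = 0.6316 N

0.6316 N


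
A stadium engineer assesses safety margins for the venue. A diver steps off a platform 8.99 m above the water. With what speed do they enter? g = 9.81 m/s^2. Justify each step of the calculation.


v = sqrt(2 * g * h)
v = sqrt(2 * 9.81 * 8.99)
v = sqrt(176.3838) = 13.281 m/s

13.281 m/s


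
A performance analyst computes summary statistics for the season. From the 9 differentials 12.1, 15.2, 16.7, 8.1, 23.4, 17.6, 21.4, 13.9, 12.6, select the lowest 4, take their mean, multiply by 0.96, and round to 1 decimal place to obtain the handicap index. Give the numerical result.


All differentials: 12.1, 15.2, 16.7, 8.1, 23.4, 17.6, 21.4, 13.9, 12.6
Sorted: 8.1, 12.1, 12.6, 13.9, 15.2, 16.7, 17.6, 21.4, 23.4
Best 4: 8.1, 12.1, 12.6, 13.9
Average of best = 46.7 / 4 = 11.675
Raw index = 11.675 * 0.96 = 11.208
Handicap index = round(11.208, 1) = 11.2

11.2


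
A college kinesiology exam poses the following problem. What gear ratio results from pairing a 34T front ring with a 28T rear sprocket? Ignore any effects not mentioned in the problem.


GR = front_teeth / rear_teeth
GR = 34 / 28
GR = 1.2143

1.2143


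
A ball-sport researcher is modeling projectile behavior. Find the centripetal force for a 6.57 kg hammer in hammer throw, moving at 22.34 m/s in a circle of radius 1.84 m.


Fc = m * v^2 / r
v^2 = 22.34^2 = 499.0756
Fc = 6.57 * 499.0756 / 1.84
Fc = 3278.9267 / 1.84 = 1782.0254 N

1782.0254 N


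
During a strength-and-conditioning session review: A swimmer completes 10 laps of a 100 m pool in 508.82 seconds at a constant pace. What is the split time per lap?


Split time = total_time / n_laps = 508.82 / 10
Split time = 50.882 s per lap

50.882 s


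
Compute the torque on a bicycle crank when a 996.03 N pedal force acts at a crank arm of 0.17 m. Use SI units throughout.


tau = F * d
tau = 996.03 * 0.17
tau = 169.3251 N*m

169.3251 N*m


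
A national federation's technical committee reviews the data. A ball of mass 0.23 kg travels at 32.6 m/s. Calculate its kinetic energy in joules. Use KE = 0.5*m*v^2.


KE = 0.5 * m * v^2
KE = 0.5 * 0.23 * 32.6^2
KE = 0.5 * 0.23 * 1062.76 = 122.2174 J

122.2174 J


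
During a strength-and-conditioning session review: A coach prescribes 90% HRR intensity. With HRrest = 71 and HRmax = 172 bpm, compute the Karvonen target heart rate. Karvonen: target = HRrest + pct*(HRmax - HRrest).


Target = HRrest + pct*(HRmax - HRrest)
Heart rate reserve = HRmax - HRrest = 172 - 71 = 101 bpm
Fraction = 90% = 0.9
Target = 71 + 0.9 * 101
Target = 71 + 90.9 = 161.9 bpm

161.9 bpm


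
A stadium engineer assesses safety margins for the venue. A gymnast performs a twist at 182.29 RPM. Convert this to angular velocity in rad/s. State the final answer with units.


omega = RPM * 2 * pi / 60
omega = 182.29 * 2 * 3.14159 / 60
omega = 1145.3618 / 60 = 19.0894 rad/s

19.0894 rad/s


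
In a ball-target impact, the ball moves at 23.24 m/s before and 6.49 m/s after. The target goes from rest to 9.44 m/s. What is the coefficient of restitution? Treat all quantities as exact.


e = (v2_after - v1_after) / (v1_before - v2_before)
Numerator = 9.44 - 6.49 = 2.95
Denominator = 23.24 - 0 = 23.24
e = 2.95 / 23.24 = 0.1269

0.1269


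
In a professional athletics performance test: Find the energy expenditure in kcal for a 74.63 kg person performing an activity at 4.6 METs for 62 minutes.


kcal = MET * mass * time_hr
Convert time: 62 min = 1.0333 hr
kcal = 4.6 * 74.63 * 1.0333
kcal = 354.7413 kcal

354.7413 kcal


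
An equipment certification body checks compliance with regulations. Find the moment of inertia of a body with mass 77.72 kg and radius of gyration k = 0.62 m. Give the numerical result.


I = m * k^2
I = 77.72 * 0.62^2
I = 77.72 * 0.3844 = 29.8756 kg*m^2

29.8756 kg*m^2


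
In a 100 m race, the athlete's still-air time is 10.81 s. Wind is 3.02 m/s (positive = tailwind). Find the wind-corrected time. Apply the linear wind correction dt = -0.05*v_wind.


dt = -0.05 * v_wind = -0.05 * 3.02 = -0.151 s
t_corrected = t_still + dt = 10.81 + (-0.151)
t_corrected = 10.659 s

10.659 s


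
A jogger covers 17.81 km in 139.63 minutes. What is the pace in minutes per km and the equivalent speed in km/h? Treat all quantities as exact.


Pace = time / distance = 139.63 min / 17.81 km = 7.84 min/km
Speed = distance / time_in_hours = 17.81 / 2.3272 hr
Speed = 7.6531 km/h

7.84 min/km, 7.6531 km/h


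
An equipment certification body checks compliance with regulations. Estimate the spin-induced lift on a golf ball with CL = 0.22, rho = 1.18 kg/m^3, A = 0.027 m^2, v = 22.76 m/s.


FM = 0.5 * CL * rho * A * v^2
FM = 0.5 * 0.22 * 1.18 * 0.027 * 22.76^2
v^2 = 518.0176
FM = 0.5 * 0.22 * 1.18 * 0.027 * 518.0176 = 1.8154 N

1.8154 N


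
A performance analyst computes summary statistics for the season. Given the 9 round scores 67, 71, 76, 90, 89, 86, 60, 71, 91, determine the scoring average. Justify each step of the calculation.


Average = sum / n
Sum = 701
Average = 701 / 9 = 77.8889

77.8889


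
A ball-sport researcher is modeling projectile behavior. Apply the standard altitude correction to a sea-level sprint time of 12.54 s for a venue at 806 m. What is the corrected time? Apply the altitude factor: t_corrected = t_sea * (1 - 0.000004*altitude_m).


Correction factor = 1 - 0.000004 * 806 = 0.996776
t_corrected = t_sea * factor = 12.54 * 0.996776
t_corrected = 12.4996 s

12.4996 s


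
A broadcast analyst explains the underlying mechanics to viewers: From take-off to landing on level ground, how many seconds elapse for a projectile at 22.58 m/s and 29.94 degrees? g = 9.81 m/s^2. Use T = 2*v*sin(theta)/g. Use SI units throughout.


T = 2*v*sin(theta)/g
sin(theta) = sin(29.94 deg) = 0.4991
T = 2*22.58*0.4991 / 9.81
T = 22.539 / 9.81 = 2.2976 s

2.2976 s


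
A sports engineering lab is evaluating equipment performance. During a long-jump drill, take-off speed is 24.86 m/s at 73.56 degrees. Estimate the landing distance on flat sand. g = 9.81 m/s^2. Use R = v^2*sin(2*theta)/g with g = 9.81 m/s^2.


R = v^2 * sin(2*theta) / g
Convert angle to radians: theta = 73.56 deg = 1.2839 rad
sin(2*theta) = sin(2.5677) = 0.5429
R = 24.86^2 * 0.5429 / 9.81
R = 618.0196 * 0.5429 / 9.81 = 34.2009 m

34.2009 m


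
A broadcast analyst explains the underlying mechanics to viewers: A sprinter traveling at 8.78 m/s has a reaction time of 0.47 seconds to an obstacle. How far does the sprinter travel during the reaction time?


d = v * t
d = 8.78 * 0.47
d = 4.1266 m

4.1266 m


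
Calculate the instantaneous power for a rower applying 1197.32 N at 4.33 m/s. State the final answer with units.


P = F * v
P = 1197.32 * 4.33
P = 5184.3956 W

5184.3956 W


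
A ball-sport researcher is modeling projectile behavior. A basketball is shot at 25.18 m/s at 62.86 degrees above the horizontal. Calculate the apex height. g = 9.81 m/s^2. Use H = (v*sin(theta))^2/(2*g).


H = (v*sin(theta))^2 / (2*g)
vy = v*sin(theta) = 25.18 * sin(62.86 deg) = 22.4075 m/s
H = vy^2 / (2*g) = 502.0981 / (2*9.81)
H = 502.0981 / 19.62 = 25.5911 m

25.5911 m


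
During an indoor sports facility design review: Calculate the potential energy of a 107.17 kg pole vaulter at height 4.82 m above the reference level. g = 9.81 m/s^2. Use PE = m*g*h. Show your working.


PE = m * g * h
PE = 107.17 * 9.81 * 4.82
PE = 1051.3377 * 4.82 = 5067.4477 J

5067.4477 J


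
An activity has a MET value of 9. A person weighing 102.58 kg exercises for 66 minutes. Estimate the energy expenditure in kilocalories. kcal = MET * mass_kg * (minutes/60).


kcal = MET * mass * time_hr
Convert time: 66 min = 1.1 hr
kcal = 9 * 102.58 * 1.1
kcal = 1015.542 kcal

1015.542 kcal


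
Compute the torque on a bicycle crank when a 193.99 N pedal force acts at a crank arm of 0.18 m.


tau = F * d
tau = 193.99 * 0.18
tau = 34.9182 N*m

34.9182 N*m


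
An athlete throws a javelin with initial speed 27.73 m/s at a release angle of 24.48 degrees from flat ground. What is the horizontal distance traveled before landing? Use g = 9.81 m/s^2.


R = v^2 * sin(2*theta) / g
Convert angle to radians: theta = 24.48 deg = 0.4273 rad
sin(2*theta) = sin(0.8545) = 0.7543
R = 27.73^2 * 0.7543 / 9.81
R = 768.9529 * 0.7543 / 9.81 = 59.1217 m

59.1217 m


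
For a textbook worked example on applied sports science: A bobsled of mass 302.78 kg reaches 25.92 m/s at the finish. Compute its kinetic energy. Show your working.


KE = 0.5 * m * v^2
KE = 0.5 * 302.78 * 25.92^2
KE = 0.5 * 302.78 * 671.8464 = 101710.8265 J

101710.8265 J


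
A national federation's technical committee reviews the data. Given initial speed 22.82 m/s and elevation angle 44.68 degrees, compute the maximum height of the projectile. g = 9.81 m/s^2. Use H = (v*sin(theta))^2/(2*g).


H = (v*sin(theta))^2 / (2*g)
vy = v*sin(theta) = 22.82 * sin(44.68 deg) = 16.0458 m/s
H = vy^2 / (2*g) = 257.4678 / (2*9.81)
H = 257.4678 / 19.62 = 13.1227 m

13.1227 m


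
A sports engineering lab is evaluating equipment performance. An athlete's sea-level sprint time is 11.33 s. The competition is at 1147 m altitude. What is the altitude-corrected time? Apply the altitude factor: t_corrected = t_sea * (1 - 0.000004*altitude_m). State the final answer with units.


Correction factor = 1 - 0.000004 * 1147 = 0.995412
t_corrected = t_sea * factor = 11.33 * 0.995412
t_corrected = 11.278 s

11.278 s


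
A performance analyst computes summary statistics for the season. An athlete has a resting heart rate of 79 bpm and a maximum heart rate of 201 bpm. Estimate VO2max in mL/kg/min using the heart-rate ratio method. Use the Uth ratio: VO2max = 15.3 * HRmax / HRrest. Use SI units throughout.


VO2max = 15.3 * HRmax / HRrest
VO2max = 15.3 * 201 / 79
VO2max = 3075.3 / 79 = 38.9278 mL/kg/min

38.9278 mL/kg/min
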